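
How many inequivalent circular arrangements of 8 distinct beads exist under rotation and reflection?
(8-1)!/2 = 5040/2 = 2520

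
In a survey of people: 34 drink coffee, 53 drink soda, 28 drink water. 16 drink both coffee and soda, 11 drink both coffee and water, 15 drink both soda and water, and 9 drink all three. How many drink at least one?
|A∪B∪C| = 34+53+28-16-11-15+9 = 82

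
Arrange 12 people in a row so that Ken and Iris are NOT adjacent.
Total - adjacent = 12! - (12-1)!×2 = 479001600 - 79833600 = 399168000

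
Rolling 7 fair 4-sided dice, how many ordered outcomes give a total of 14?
Coefficient of x^14 in (x + x² + ... + x^4)^7. By inclusion-exclusion on dice exceeding 4: Σ_j (-1)^j C(7,j)·C(14-1-4j, 6) = C(7,0)·C(13,6) - C(7,1)·C(9,6) = 1·1716 - 7·84 = 1128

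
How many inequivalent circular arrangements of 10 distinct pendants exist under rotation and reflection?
(10-1)!/2 = 362880/2 = 181440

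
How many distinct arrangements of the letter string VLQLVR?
6! / (2! × 2! × 1! × 1!) = 180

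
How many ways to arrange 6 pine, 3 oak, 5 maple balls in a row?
14! / (6! × 3! × 5!) = 168168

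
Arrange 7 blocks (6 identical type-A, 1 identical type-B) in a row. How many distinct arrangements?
7! / (6! × 1!) = 7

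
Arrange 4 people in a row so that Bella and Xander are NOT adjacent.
Total - adjacent = 4! - (4-1)!×2 = 24 - 12 = 12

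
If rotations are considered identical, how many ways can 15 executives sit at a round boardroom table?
Circular: fix one position, arrange the rest. (15-1)! = 87178291200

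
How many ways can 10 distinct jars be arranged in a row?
10! = 3628800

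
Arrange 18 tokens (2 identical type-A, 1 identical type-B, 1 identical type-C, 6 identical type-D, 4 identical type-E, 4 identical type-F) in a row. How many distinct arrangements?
18! / (2! × 1! × 1! × 6! × 4! × 4!) = 7718911200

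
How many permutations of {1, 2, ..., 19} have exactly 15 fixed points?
Choose the 15 fixed points C(19,15) = 3876, derange the rest: !4 = Σ_{j=0}^{4} (-1)^j·4!/j! = 24 - 24 + 12 - 4 + 1 = 9. Product = 3876 × 9 = 34884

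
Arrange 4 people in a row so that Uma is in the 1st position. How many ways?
Fix one position: (4-1)! = 6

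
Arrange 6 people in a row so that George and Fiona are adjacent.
Treat as block: (6-1)! × 2! = 120 × 2 = 240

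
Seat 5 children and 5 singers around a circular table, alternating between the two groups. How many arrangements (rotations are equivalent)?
Fix one of the children: (5-1)! ways for the remaining children, × 5! ways for the singers = 24 × 120 = 2880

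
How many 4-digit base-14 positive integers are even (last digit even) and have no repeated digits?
Last∈{0,2,4,6,8,10,12}. Last=0: 1716. Last nonzero: 6×12×P(12,2) = 9504. Total = 11220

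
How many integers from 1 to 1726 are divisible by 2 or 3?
⌊1726/2⌋ + ⌊1726/3⌋ - ⌊1726/6⌋ = 863 + 575 - 287 = 1151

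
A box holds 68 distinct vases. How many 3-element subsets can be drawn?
C(68,3) = 68!/(3!×65!) = 50116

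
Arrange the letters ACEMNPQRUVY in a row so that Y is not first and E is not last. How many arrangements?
By inclusion-exclusion: 11! - 2×(11-1)! + (11-2)! = 39916800 - 7257600 + 362880 = 33022080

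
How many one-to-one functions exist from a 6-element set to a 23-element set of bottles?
P(23,6) = 23!/(23-6)! = 72681840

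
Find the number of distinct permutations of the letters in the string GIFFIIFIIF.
10! / (4! × 1! × 5!) = 1260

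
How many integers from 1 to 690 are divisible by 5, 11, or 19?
⌊690/5⌋+⌊690/11⌋+⌊690/19⌋ - ⌊690/55⌋-⌊690/95⌋-⌊690/209⌋ + ⌊690/1045⌋ = 138+62+36 - 12-7-3 + 0 = 214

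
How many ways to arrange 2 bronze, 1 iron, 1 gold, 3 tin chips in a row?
7! / (2! × 1! × 1! × 3!) = 420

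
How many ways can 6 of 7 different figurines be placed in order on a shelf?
P(7,6) = 7!/(7-6)! = 5040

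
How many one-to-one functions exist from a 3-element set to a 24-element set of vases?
P(24,3) = 24!/(24-3)! = 12144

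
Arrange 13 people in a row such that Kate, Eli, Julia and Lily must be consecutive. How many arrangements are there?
Treat the 4 as one block: (13-4+1)! × 4! = 3628800 × 24 = 87091200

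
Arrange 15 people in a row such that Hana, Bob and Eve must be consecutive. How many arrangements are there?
Treat the 3 as one block: (15-3+1)! × 3! = 6227020800 × 6 = 37362124800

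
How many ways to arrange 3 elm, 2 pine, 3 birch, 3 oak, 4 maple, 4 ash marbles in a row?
19! / (3! × 2! × 3! × 3! × 4! × 4!) = 488864376000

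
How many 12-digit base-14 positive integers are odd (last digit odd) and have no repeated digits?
Last∈{1,3,5,7,9,11,13}. Last=0: 0. Last nonzero: 7×12×P(12,10) = 20118067200. Total = 20118067200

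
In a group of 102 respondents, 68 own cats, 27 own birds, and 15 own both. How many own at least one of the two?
|A∪B| = |A| + |B| - |A∩B| = 68 + 27 - 15 = 80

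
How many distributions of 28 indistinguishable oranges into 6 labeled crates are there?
C(28+6-1, 6-1) = C(33, 5) = 237336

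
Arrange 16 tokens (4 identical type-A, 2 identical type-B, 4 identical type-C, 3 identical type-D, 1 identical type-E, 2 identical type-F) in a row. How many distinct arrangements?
16! / (4! × 2! × 4! × 3! × 1! × 2!) = 1513512000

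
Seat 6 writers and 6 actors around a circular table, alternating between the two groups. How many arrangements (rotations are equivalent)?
Fix one of the writers: (6-1)! ways for the remaining writers, × 6! ways for the actors = 120 × 720 = 86400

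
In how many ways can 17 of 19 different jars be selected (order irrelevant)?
C(19,17) = 19!/(17!×2!) = 171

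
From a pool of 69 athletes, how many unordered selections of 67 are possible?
C(69,67) = 69!/(67!×2!) = 2346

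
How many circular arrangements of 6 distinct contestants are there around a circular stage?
Circular: fix one position, arrange the rest. (6-1)! = 120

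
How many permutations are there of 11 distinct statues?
11! = 39916800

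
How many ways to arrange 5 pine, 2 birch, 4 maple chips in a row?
11! / (5! × 2! × 4!) = 6930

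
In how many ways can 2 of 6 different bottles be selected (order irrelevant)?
C(6,2) = 6!/(2!×4!) = 15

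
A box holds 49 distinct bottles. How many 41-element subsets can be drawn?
C(49,41) = 49!/(41!×8!) = 450978066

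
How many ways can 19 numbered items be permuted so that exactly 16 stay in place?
Choose the 16 fixed points C(19,16) = 969, derange the rest: !3 = Σ_{j=0}^{3} (-1)^j·3!/j! = 6 - 6 + 3 - 1 = 2. Product = 969 × 2 = 1938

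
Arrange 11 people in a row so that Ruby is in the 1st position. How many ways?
Fix one position: (11-1)! = 3628800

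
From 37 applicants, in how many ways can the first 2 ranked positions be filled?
P(37,2) = 37!/(37-2)! = 1332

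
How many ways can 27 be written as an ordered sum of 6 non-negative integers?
C(27+6-1, 6-1) = C(32, 5) = 201376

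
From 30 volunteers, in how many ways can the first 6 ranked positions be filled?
P(30,6) = 30!/(30-6)! = 427518000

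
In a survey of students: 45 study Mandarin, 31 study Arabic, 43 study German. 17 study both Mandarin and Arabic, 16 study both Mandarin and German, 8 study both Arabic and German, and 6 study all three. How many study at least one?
|A∪B∪C| = 45+31+43-17-16-8+6 = 84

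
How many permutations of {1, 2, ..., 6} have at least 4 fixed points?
Exactly j fixed points: C(6,j)·!(6-j); sum over j ≥ 4 (derangement numbers via !m = (m-1)·(!(m-1) + !(m-2)): !0..!2 = 1, 0, 1). Σ_{j=4}^{6} C(6,j)·!(6-j) = C(6,4)·!2 + C(6,5)·!1 + C(6,6)·!0 = 15·1 + 6·0 + 1·1 = 16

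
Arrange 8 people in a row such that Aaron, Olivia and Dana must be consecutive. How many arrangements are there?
Treat the 3 as one block: (8-3+1)! × 3! = 720 × 6 = 4320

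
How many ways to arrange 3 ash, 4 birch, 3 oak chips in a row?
10! / (3! × 4! × 3!) = 4200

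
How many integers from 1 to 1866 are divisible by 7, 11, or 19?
⌊1866/7⌋+⌊1866/11⌋+⌊1866/19⌋ - ⌊1866/77⌋-⌊1866/133⌋-⌊1866/209⌋ + ⌊1866/1463⌋ = 266+169+98 - 24-14-8 + 1 = 488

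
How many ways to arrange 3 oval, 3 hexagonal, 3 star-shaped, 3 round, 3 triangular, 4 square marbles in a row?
19! / (3! × 3! × 3! × 3! × 3! × 4!) = 651819168000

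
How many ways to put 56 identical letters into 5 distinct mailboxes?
C(56+5-1, 5-1) = C(60, 4) = 487635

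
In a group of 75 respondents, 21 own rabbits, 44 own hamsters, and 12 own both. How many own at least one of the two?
|A∪B| = |A| + |B| - |A∩B| = 21 + 44 - 12 = 53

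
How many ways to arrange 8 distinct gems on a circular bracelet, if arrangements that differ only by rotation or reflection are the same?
(8-1)!/2 = 5040/2 = 2520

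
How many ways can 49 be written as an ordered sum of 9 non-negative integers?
C(49+9-1, 9-1) = C(57, 8) = 1652411475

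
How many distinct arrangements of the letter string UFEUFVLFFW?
10! / (4! × 1! × 1! × 1! × 1! × 2!) = 75600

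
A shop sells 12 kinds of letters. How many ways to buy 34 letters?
C(34+12-1, 12-1) = C(45, 11) = 10150595910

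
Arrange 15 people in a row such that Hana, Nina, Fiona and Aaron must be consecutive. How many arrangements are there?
Treat the 4 as one block: (15-4+1)! × 4! = 479001600 × 24 = 11496038400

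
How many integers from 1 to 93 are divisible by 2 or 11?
⌊93/2⌋ + ⌊93/11⌋ - ⌊93/22⌋ = 46 + 8 - 4 = 50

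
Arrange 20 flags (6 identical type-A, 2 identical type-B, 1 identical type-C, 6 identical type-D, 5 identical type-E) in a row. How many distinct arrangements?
20! / (6! × 2! × 1! × 6! × 5!) = 19554575040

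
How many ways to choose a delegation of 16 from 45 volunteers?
C(45,16) = 45!/(16!×29!) = 646626422970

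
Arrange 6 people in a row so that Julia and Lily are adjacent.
Treat as block: (6-1)! × 2! = 120 × 2 = 240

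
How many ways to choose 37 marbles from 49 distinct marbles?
C(49,37) = 49!/(37!×12!) = 92263734836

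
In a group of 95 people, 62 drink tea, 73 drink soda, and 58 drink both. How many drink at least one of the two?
|A∪B| = |A| + |B| - |A∩B| = 62 + 73 - 58 = 77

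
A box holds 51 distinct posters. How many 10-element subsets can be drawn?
C(51,10) = 51!/(10!×41!) = 12777711870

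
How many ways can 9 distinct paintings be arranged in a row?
9! = 362880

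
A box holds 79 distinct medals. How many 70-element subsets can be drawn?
C(79,70) = 79!/(70!×9!) = 205811513765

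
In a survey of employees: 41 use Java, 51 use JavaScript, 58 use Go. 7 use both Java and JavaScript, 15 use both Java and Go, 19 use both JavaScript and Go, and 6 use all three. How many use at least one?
|A∪B∪C| = 41+51+58-7-15-19+6 = 115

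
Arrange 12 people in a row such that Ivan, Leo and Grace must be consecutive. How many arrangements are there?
Treat the 3 as one block: (12-3+1)! × 3! = 3628800 × 6 = 21772800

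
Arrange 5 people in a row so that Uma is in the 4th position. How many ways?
Fix one position: (5-1)! = 24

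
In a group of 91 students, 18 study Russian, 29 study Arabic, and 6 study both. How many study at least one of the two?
|A∪B| = |A| + |B| - |A∩B| = 18 + 29 - 6 = 41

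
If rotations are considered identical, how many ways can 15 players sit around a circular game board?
Circular: fix one position, arrange the rest. (15-1)! = 87178291200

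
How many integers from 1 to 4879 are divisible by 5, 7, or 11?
⌊4879/5⌋+⌊4879/7⌋+⌊4879/11⌋ - ⌊4879/35⌋-⌊4879/55⌋-⌊4879/77⌋ + ⌊4879/385⌋ = 975+697+443 - 139-88-63 + 12 = 1837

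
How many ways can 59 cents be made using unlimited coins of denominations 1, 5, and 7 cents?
Coefficient of x^59 in 1/(1-x^1) · 1/(1-x^5) · 1/(1-x^7). Case on j = number of 7-cent coins (j = 0..8); remainder r = 59 - 7j is made from {1,5} in ⌊r/5⌋+1 ways. r = 59, 52, 45, 38, 31, 24, 17, 10, 3 → 12 + 11 + 10 + 8 + 7 + 5 + 4 + 3 + 1 = 61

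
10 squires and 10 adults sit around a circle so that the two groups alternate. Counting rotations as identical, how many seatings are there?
Fix one of the squires: (10-1)! ways for the remaining squires, × 10! ways for the adults = 362880 × 3628800 = 1316818944000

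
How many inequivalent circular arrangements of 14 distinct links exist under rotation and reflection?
(14-1)!/2 = 6227020800/2 = 3113510400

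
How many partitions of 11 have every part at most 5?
Let r_j(i) = number of partitions of i into parts ≤ j, for i = 0..11. r_1(i) = 1 for all i; r_j(i) = r_{j-1}(i) + r_j(i-j). Rows j = 2..5: ≤2: 1 1 2 2 3 3 4 4 5 5 6 6; ≤3: 1 1 2 3 4 5 7 8 10 12 14 16; ≤4: 1 1 2 3 5 6 9 11 15 18 23 27; ≤5: 1 1 2 3 5 7 10 13 18 23 30 37. r_5(11) = 37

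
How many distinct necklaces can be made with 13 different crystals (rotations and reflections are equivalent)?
(13-1)!/2 = 479001600/2 = 239500800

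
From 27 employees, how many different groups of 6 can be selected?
C(27,6) = 27!/(6!×21!) = 296010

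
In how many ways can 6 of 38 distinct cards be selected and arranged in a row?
P(38,6) = 38!/(38-6)! = 1987690320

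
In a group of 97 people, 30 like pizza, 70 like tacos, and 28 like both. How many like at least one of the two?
|A∪B| = |A| + |B| - |A∩B| = 30 + 70 - 28 = 72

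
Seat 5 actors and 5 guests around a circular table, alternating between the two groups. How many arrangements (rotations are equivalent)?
Fix one of the actors: (5-1)! ways for the remaining actors, × 5! ways for the guests = 24 × 120 = 2880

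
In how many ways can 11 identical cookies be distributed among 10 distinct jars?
C(11+10-1, 10-1) = C(20, 9) = 167960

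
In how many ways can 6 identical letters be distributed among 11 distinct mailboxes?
C(6+11-1, 11-1) = C(16, 10) = 8008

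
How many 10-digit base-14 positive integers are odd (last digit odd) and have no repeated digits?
Last∈{1,3,5,7,9,11,13}. Last=0: 0. Last nonzero: 7×12×P(12,8) = 1676505600. Total = 1676505600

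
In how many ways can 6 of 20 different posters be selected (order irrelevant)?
C(20,6) = 20!/(6!×14!) = 38760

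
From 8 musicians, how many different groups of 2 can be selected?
C(8,2) = 8!/(2!×6!) = 28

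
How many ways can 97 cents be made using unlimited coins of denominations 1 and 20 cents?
Coefficient of x^97 in 1/(1-x^1) · 1/(1-x^20). Use j coins of 20 for j = 0..⌊97/20⌋ = 4, the rest in 1s: 4 + 1 = 5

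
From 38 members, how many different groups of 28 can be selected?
C(38,28) = 38!/(28!×10!) = 472733756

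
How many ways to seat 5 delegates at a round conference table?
Circular: fix one position, arrange the rest. (5-1)! = 24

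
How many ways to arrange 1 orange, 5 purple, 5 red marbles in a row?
11! / (1! × 5! × 5!) = 2772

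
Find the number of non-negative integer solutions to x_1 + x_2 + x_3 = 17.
C(17+3-1, 3-1) = C(19, 2) = 171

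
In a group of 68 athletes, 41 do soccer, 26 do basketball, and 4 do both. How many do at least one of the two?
|A∪B| = |A| + |B| - |A∩B| = 41 + 26 - 4 = 63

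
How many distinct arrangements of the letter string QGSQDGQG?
8! / (3! × 1! × 3! × 1!) = 1120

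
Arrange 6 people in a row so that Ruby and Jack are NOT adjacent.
Total - adjacent = 6! - (6-1)!×2 = 720 - 240 = 480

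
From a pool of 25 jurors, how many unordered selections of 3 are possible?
C(25,3) = 25!/(3!×22!) = 2300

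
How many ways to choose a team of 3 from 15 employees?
C(15,3) = 15!/(3!×12!) = 455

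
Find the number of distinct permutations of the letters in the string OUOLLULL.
8! / (2! × 4! × 2!) = 420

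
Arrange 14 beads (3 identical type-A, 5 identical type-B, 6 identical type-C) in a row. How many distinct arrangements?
14! / (3! × 5! × 6!) = 168168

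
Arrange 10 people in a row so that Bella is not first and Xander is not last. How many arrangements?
By inclusion-exclusion: 10! - 2×(10-1)! + (10-2)! = 3628800 - 725760 + 40320 = 2943360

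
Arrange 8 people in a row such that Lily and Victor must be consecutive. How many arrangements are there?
Treat the 2 as one block: (8-2+1)! × 2! = 5040 × 2 = 10080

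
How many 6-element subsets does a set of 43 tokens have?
C(43,6) = 43!/(6!×37!) = 6096454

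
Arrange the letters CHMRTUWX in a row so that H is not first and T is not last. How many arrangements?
By inclusion-exclusion: 8! - 2×(8-1)! + (8-2)! = 40320 - 10080 + 720 = 30960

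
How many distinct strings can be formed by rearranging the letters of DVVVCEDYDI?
10! / (1! × 1! × 1! × 1! × 3! × 3!) = 100800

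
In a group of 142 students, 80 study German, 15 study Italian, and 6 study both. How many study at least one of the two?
|A∪B| = |A| + |B| - |A∩B| = 80 + 15 - 6 = 89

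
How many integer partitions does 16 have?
Pentagonal recurrence p(n) = p(n-1) + p(n-2) - p(n-5) - p(n-7) + p(n-12) + p(n-15) - ... gives p(0..15) = 1, 1, 2, 3, 5, 7, 11, 15, 22, 30, 42, 56, 77, 101, 135, 176. p(16) = p(15) + p(14) - p(11) - p(9) + p(4) + p(1) = 176 + 135 - 56 - 30 + 5 + 1 = 231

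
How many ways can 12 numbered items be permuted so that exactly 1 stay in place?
Choose the 1 fixed point C(12,1) = 12, derange the rest: !11 = Σ_{j=0}^{11} (-1)^j·11!/j! = 39916800 - 39916800 + 19958400 - 6652800 + 1663200 - 332640 + 55440 - 7920 + 990 - 110 + 11 - 1 = 14684570. Product = 12 × 14684570 = 176214840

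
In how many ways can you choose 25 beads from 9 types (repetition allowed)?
C(25+9-1, 9-1) = C(33, 8) = 13884156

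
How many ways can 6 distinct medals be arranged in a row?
6! = 720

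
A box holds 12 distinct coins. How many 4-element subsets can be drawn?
C(12,4) = 12!/(4!×8!) = 495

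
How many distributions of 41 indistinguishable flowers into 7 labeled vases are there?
C(41+7-1, 7-1) = C(47, 6) = 10737573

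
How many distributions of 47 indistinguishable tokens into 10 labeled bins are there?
C(47+10-1, 10-1) = C(56, 9) = 7575968400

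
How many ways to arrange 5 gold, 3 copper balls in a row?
8! / (5! × 3!) = 56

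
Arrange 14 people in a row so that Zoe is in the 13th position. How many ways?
Fix one position: (14-1)! = 6227020800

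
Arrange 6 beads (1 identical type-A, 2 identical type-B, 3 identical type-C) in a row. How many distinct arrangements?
6! / (1! × 2! × 3!) = 60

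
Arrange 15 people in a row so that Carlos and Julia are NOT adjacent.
Total - adjacent = 15! - (15-1)!×2 = 1307674368000 - 174356582400 = 1133317785600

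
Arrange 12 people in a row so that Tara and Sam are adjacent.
Treat as block: (12-1)! × 2! = 39916800 × 2 = 79833600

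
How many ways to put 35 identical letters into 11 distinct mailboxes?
C(35+11-1, 11-1) = C(45, 10) = 3190187286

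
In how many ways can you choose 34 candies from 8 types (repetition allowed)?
C(34+8-1, 8-1) = C(41, 7) = 22481940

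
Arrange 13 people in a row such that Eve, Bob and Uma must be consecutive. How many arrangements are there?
Treat the 3 as one block: (13-3+1)! × 3! = 39916800 × 6 = 239500800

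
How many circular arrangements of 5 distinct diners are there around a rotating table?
Circular: fix one position, arrange the rest. (5-1)! = 24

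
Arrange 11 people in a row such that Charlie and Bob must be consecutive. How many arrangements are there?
Treat the 2 as one block: (11-2+1)! × 2! = 3628800 × 2 = 7257600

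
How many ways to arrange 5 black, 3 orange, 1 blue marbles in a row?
9! / (5! × 3! × 1!) = 504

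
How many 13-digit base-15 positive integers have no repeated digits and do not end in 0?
Last digit: 14 nonzero choices. First digit: 13 (nonzero, ≠last). Middle 11: P(13,11) = 3113510400. Total = 566658892800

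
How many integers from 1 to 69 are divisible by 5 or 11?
⌊69/5⌋ + ⌊69/11⌋ - ⌊69/55⌋ = 13 + 6 - 1 = 18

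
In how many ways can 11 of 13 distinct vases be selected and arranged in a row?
P(13,11) = 13!/(13-11)! = 3113510400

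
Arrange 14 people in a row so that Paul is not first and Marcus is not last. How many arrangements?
By inclusion-exclusion: 14! - 2×(14-1)! + (14-2)! = 87178291200 - 12454041600 + 479001600 = 75203251200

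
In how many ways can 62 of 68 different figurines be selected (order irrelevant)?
C(68,62) = 68!/(62!×6!) = 109453344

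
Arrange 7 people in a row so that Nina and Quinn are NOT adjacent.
Total - adjacent = 7! - (7-1)!×2 = 5040 - 1440 = 3600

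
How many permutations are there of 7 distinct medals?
7! = 5040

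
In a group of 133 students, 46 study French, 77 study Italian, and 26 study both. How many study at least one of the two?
|A∪B| = |A| + |B| - |A∩B| = 46 + 77 - 26 = 97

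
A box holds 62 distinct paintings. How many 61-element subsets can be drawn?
C(62,61) = 62!/(61!×1!) = 62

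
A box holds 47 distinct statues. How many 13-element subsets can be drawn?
C(47,13) = 47!/(13!×34!) = 140676848445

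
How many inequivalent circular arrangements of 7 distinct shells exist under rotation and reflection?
(7-1)!/2 = 720/2 = 360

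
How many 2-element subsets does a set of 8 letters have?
C(8,2) = 8!/(2!×6!) = 28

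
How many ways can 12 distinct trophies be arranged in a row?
12! = 479001600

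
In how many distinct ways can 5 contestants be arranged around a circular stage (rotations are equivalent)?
Circular: fix one position, arrange the rest. (5-1)! = 24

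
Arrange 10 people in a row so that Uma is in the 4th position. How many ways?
Fix one position: (10-1)! = 362880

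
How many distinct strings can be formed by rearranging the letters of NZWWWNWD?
8! / (2! × 1! × 1! × 4!) = 840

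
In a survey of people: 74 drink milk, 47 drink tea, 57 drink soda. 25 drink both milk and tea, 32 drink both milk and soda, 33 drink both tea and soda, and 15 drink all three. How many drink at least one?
|A∪B∪C| = 74+47+57-25-32-33+15 = 103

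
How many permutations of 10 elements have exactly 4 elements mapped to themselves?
Choose the 4 fixed points C(10,4) = 210, derange the rest: !6 = Σ_{j=0}^{6} (-1)^j·6!/j! = 720 - 720 + 360 - 120 + 30 - 6 + 1 = 265. Product = 210 × 265 = 55650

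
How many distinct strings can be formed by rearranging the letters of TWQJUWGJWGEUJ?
13! / (1! × 3! × 2! × 3! × 1! × 2! × 1!) = 43243200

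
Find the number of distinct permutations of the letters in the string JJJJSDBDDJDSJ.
13! / (6! × 1! × 4! × 2!) = 180180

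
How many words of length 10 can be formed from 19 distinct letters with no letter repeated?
P(19,10) = 19!/(19-10)! = 335221286400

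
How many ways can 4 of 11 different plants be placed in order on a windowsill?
P(11,4) = 11!/(11-4)! = 7920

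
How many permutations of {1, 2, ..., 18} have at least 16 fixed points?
Exactly j fixed points: C(18,j)·!(18-j); sum over j ≥ 16 (derangement numbers via !m = (m-1)·(!(m-1) + !(m-2)): !0..!2 = 1, 0, 1). Σ_{j=16}^{18} C(18,j)·!(18-j) = C(18,16)·!2 + C(18,17)·!1 + C(18,18)·!0 = 153·1 + 18·0 + 1·1 = 154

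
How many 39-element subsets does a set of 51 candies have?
C(51,39) = 51!/(39!×12!) = 158753389900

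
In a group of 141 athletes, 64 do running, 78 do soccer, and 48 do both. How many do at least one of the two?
|A∪B| = |A| + |B| - |A∩B| = 64 + 78 - 48 = 94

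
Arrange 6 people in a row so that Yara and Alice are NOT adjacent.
Total - adjacent = 6! - (6-1)!×2 = 720 - 240 = 480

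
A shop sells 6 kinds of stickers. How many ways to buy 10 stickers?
C(10+6-1, 6-1) = C(15, 5) = 3003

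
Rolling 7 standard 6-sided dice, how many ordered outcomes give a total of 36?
Coefficient of x^36 in (x + x² + ... + x^6)^7. By inclusion-exclusion on dice exceeding 6: Σ_j (-1)^j C(7,j)·C(36-1-6j, 6) = C(7,0)·C(35,6) - C(7,1)·C(29,6) + C(7,2)·C(23,6) - C(7,3)·C(17,6) + C(7,4)·C(11,6) = 1·1623160 - 7·475020 + 21·100947 - 35·12376 + 35·462 = 917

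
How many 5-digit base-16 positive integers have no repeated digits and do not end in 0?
Last digit: 15 nonzero choices. First digit: 14 (nonzero, ≠last). Middle 3: P(14,3) = 2184. Total = 458640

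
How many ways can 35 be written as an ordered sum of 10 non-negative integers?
C(35+10-1, 10-1) = C(44, 9) = 708930508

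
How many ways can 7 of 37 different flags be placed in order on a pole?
P(37,7) = 37!/(37-7)! = 51889178880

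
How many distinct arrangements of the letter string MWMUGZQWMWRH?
12! / (1! × 1! × 1! × 1! × 1! × 3! × 3! × 1!) = 13305600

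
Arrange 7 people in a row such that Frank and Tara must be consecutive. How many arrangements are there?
Treat the 2 as one block: (7-2+1)! × 2! = 720 × 2 = 1440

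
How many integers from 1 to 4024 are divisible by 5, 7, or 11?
⌊4024/5⌋+⌊4024/7⌋+⌊4024/11⌋ - ⌊4024/35⌋-⌊4024/55⌋-⌊4024/77⌋ + ⌊4024/385⌋ = 804+574+365 - 114-73-52 + 10 = 1514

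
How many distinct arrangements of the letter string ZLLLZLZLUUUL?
12! / (6! × 3! × 3!) = 18480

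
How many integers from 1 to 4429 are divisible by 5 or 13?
⌊4429/5⌋ + ⌊4429/13⌋ - ⌊4429/65⌋ = 885 + 340 - 68 = 1157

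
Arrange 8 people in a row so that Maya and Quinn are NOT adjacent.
Total - adjacent = 8! - (8-1)!×2 = 40320 - 10080 = 30240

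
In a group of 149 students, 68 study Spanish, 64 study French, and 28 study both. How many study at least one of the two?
|A∪B| = |A| + |B| - |A∩B| = 68 + 64 - 28 = 104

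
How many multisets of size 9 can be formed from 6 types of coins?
C(9+6-1, 6-1) = C(14, 5) = 2002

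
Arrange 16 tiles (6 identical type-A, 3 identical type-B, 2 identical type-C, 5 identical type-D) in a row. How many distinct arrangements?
16! / (6! × 3! × 2! × 5!) = 20180160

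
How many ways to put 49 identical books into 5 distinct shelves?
C(49+5-1, 5-1) = C(53, 4) = 292825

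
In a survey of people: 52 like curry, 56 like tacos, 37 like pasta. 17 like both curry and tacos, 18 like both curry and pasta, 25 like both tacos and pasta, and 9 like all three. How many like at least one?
|A∪B∪C| = 52+56+37-17-18-25+9 = 94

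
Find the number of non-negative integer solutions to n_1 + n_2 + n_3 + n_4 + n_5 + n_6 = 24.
C(24+6-1, 6-1) = C(29, 5) = 118755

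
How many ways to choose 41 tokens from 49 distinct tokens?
C(49,41) = 49!/(41!×8!) = 450978066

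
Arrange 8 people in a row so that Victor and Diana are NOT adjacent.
Total - adjacent = 8! - (8-1)!×2 = 40320 - 10080 = 30240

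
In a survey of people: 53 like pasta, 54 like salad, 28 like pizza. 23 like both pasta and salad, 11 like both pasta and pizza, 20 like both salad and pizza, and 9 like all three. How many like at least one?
|A∪B∪C| = 53+54+28-23-11-20+9 = 90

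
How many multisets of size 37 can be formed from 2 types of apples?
C(37+2-1, 2-1) = C(38, 1) = 38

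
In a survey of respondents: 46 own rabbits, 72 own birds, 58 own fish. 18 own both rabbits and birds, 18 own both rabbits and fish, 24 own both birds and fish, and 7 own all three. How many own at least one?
|A∪B∪C| = 46+72+58-18-18-24+7 = 123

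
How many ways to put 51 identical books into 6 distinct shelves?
C(51+6-1, 6-1) = C(56, 5) = 3819816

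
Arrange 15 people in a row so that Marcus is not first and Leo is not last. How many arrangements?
By inclusion-exclusion: 15! - 2×(15-1)! + (15-2)! = 1307674368000 - 174356582400 + 6227020800 = 1139544806400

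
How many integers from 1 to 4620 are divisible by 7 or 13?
⌊4620/7⌋ + ⌊4620/13⌋ - ⌊4620/91⌋ = 660 + 355 - 50 = 965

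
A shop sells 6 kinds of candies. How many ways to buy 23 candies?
C(23+6-1, 6-1) = C(28, 5) = 98280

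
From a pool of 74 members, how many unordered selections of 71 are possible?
C(74,71) = 74!/(71!×3!) = 64824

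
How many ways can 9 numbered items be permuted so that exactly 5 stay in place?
Choose the 5 fixed points C(9,5) = 126, derange the rest: !4 = Σ_{j=0}^{4} (-1)^j·4!/j! = 24 - 24 + 12 - 4 + 1 = 9. Product = 126 × 9 = 1134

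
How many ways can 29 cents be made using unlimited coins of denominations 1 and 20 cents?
Coefficient of x^29 in 1/(1-x^1) · 1/(1-x^20). Use j coins of 20 for j = 0..⌊29/20⌋ = 1, the rest in 1s: 1 + 1 = 2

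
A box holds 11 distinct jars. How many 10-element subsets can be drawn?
C(11,10) = 11!/(10!×1!) = 11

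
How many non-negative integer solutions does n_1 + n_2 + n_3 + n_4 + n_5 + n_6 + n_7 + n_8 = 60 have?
C(60+8-1, 8-1) = C(67, 7) = 869648208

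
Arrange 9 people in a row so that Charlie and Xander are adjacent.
Treat as block: (9-1)! × 2! = 40320 × 2 = 80640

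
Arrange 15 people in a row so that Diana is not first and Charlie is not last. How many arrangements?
By inclusion-exclusion: 15! - 2×(15-1)! + (15-2)! = 1307674368000 - 174356582400 + 6227020800 = 1139544806400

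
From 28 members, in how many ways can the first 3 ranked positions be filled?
P(28,3) = 28!/(28-3)! = 19656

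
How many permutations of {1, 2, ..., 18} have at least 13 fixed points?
Exactly j fixed points: C(18,j)·!(18-j); sum over j ≥ 13 (derangement numbers via !m = (m-1)·(!(m-1) + !(m-2)): !0..!5 = 1, 0, 1, 2, 9, 44). Σ_{j=13}^{18} C(18,j)·!(18-j) = C(18,13)·!5 + C(18,14)·!4 + C(18,15)·!3 + C(18,16)·!2 + C(18,17)·!1 + C(18,18)·!0 = 8568·44 + 3060·9 + 816·2 + 153·1 + 18·0 + 1·1 = 406318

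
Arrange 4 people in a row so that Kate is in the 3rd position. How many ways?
Fix one position: (4-1)! = 6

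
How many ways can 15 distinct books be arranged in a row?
15! = 1307674368000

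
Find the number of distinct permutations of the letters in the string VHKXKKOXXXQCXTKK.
16! / (5! × 1! × 1! × 1! × 1! × 1! × 1! × 5!) = 1452971520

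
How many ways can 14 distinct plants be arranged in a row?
14! = 87178291200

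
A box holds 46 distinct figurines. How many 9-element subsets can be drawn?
C(46,9) = 46!/(9!×37!) = 1101716330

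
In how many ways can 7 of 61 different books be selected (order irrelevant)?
C(61,7) = 61!/(7!×54!) = 436270780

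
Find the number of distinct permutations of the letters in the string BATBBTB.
7! / (4! × 2! × 1!) = 105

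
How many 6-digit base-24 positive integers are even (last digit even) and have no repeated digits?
Last∈{0,2,4,6,8,10,12,14,16,18,20,22}. Last=0: 4037880. Last nonzero: 11×22×P(22,4) = 42485520. Total = 46523400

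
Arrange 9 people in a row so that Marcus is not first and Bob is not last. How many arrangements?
By inclusion-exclusion: 9! - 2×(9-1)! + (9-2)! = 362880 - 80640 + 5040 = 287280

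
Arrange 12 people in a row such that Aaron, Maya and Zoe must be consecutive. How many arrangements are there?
Treat the 3 as one block: (12-3+1)! × 3! = 3628800 × 6 = 21772800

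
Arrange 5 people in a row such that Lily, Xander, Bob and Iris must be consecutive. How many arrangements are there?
Treat the 4 as one block: (5-4+1)! × 4! = 2 × 24 = 48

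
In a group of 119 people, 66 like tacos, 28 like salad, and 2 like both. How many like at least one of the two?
|A∪B| = |A| + |B| - |A∩B| = 66 + 28 - 2 = 92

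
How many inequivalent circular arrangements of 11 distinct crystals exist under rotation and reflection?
(11-1)!/2 = 3628800/2 = 1814400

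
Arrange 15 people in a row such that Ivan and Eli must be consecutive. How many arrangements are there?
Treat the 2 as one block: (15-2+1)! × 2! = 87178291200 × 2 = 174356582400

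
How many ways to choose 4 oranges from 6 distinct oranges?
C(6,4) = 6!/(4!×2!) = 15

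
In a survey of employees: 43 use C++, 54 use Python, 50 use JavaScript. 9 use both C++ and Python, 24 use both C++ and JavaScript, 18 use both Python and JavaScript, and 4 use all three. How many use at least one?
|A∪B∪C| = 43+54+50-9-24-18+4 = 100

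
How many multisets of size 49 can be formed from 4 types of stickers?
C(49+4-1, 4-1) = C(52, 3) = 22100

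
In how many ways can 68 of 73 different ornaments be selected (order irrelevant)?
C(73,68) = 73!/(68!×5!) = 15020334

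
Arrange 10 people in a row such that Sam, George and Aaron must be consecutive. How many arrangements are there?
Treat the 3 as one block: (10-3+1)! × 3! = 40320 × 6 = 241920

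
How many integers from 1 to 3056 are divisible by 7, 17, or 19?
⌊3056/7⌋+⌊3056/17⌋+⌊3056/19⌋ - ⌊3056/119⌋-⌊3056/133⌋-⌊3056/323⌋ + ⌊3056/2261⌋ = 436+179+160 - 25-22-9 + 1 = 720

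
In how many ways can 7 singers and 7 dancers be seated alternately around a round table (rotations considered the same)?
Fix one of the singers: (7-1)! ways for the remaining singers, × 7! ways for the dancers = 720 × 5040 = 3628800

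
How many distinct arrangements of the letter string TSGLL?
5! / (1! × 1! × 1! × 2!) = 60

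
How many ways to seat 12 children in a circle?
Circular: fix one position, arrange the rest. (12-1)! = 39916800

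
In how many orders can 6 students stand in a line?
6! = 720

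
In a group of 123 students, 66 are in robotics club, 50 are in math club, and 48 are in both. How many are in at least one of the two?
|A∪B| = |A| + |B| - |A∩B| = 66 + 50 - 48 = 68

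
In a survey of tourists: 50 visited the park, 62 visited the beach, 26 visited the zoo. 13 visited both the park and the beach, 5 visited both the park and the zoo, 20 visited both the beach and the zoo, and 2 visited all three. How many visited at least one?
|A∪B∪C| = 50+62+26-13-5-20+2 = 102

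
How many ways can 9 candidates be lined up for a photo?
9! = 362880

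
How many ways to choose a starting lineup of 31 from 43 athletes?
C(43,31) = 43!/(31!×12!) = 15338678264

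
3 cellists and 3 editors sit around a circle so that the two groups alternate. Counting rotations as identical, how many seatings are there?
Fix one of the cellists: (3-1)! ways for the remaining cellists, × 3! ways for the editors = 2 × 6 = 12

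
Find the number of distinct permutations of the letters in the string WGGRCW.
6! / (2! × 2! × 1! × 1!) = 180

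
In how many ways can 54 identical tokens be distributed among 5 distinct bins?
C(54+5-1, 5-1) = C(58, 4) = 424270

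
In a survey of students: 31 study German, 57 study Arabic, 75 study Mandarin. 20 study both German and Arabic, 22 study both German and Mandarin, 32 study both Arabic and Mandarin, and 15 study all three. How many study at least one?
|A∪B∪C| = 31+57+75-20-22-32+15 = 104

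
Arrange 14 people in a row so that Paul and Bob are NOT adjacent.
Total - adjacent = 14! - (14-1)!×2 = 87178291200 - 12454041600 = 74724249600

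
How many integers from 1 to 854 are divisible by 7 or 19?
⌊854/7⌋ + ⌊854/19⌋ - ⌊854/133⌋ = 122 + 44 - 6 = 160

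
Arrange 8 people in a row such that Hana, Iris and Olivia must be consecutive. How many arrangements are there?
Treat the 3 as one block: (8-3+1)! × 3! = 720 × 6 = 4320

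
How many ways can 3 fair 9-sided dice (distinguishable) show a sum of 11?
Coefficient of x^11 in (x + x² + ... + x^9)^3. By inclusion-exclusion on dice exceeding 9: Σ_j (-1)^j C(3,j)·C(11-1-9j, 2) = C(3,0)·C(10,2) = 1·45 = 45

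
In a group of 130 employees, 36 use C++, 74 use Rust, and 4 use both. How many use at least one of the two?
|A∪B| = |A| + |B| - |A∩B| = 36 + 74 - 4 = 106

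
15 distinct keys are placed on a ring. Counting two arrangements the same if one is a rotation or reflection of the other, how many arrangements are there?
(15-1)!/2 = 87178291200/2 = 43589145600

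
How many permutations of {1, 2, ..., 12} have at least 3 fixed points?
Exactly j fixed points: C(12,j)·!(12-j); sum over j ≥ 3 (derangement numbers via !m = (m-1)·(!(m-1) + !(m-2)): !0..!9 = 1, 0, 1, 2, 9, 44, 265, 1854, 14833, 133496). Σ_{j=3}^{12} C(12,j)·!(12-j) = C(12,3)·!9 + C(12,4)·!8 + C(12,5)·!7 + C(12,6)·!6 + C(12,7)·!5 + C(12,8)·!4 + C(12,9)·!3 + C(12,10)·!2 + C(12,11)·!1 + C(12,12)·!0 = 220·133496 + 495·14833 + 792·1854 + 924·265 + 792·44 + 495·9 + 220·2 + 66·1 + 12·0 + 1·1 = 38464493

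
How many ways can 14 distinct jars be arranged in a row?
14! = 87178291200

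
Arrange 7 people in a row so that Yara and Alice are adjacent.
Treat as block: (7-1)! × 2! = 720 × 2 = 1440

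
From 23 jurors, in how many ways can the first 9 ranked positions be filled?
P(23,9) = 23!/(23-9)! = 296541907200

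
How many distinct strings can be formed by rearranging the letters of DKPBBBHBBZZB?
12! / (1! × 1! × 6! × 1! × 2! × 1!) = 332640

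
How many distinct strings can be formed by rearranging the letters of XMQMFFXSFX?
10! / (1! × 2! × 3! × 3! × 1!) = 50400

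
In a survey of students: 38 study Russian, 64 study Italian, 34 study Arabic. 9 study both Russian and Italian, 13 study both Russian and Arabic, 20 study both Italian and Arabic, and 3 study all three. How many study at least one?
|A∪B∪C| = 38+64+34-9-13-20+3 = 97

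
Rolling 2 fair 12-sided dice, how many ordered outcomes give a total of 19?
Coefficient of x^19 in (x + x² + ... + x^12)^2. By inclusion-exclusion on dice exceeding 12: Σ_j (-1)^j C(2,j)·C(19-1-12j, 1) = C(2,0)·C(18,1) - C(2,1)·C(6,1) = 1·18 - 2·6 = 6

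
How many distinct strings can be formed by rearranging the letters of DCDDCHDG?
8! / (4! × 2! × 1! × 1!) = 840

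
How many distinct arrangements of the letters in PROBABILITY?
11! / (1! × 1! × 1! × 2! × 1! × 2! × 1! × 1! × 1!) = 9979200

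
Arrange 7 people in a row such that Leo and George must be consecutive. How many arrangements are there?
Treat the 2 as one block: (7-2+1)! × 2! = 720 × 2 = 1440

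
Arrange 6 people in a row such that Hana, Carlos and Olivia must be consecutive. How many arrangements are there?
Treat the 3 as one block: (6-3+1)! × 3! = 24 × 6 = 144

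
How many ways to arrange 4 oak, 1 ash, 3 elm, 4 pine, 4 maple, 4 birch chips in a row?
20! / (4! × 1! × 3! × 4! × 4! × 4!) = 1222160940000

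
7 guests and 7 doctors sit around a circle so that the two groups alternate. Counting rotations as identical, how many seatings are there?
Fix one of the guests: (7-1)! ways for the remaining guests, × 7! ways for the doctors = 720 × 5040 = 3628800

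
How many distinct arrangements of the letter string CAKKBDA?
7! / (1! × 1! × 2! × 1! × 2!) = 1260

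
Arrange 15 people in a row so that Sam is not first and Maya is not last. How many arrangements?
By inclusion-exclusion: 15! - 2×(15-1)! + (15-2)! = 1307674368000 - 174356582400 + 6227020800 = 1139544806400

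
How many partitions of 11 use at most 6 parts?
By conjugation, equals partitions of 11 into parts ≤ 6. Let r_j(i) = number of partitions of i into parts ≤ j, for i = 0..11. r_1(i) = 1 for all i; r_j(i) = r_{j-1}(i) + r_j(i-j). Rows j = 2..6: ≤2: 1 1 2 2 3 3 4 4 5 5 6 6; ≤3: 1 1 2 3 4 5 7 8 10 12 14 16; ≤4: 1 1 2 3 5 6 9 11 15 18 23 27; ≤5: 1 1 2 3 5 7 10 13 18 23 30 37; ≤6: 1 1 2 3 5 7 11 14 20 26 35 44. r_6(11) = 44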